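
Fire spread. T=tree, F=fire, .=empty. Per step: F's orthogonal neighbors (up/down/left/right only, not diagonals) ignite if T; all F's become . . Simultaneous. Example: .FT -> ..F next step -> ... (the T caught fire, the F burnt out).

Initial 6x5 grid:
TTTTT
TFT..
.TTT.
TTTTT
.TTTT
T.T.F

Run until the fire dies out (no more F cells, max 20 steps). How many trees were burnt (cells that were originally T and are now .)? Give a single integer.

Step 1: +5 fires, +2 burnt (F count now 5)
Step 2: +6 fires, +5 burnt (F count now 6)
Step 3: +7 fires, +6 burnt (F count now 7)
Step 4: +2 fires, +7 burnt (F count now 2)
Step 5: +0 fires, +2 burnt (F count now 0)
Fire out after step 5
Initially T: 21, now '.': 29
Total burnt (originally-T cells now '.'): 20

Answer: 20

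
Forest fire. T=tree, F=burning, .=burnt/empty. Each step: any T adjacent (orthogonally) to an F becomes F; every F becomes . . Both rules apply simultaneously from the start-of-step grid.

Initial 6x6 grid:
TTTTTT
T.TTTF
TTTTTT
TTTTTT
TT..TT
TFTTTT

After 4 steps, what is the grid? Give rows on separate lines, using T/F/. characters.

Step 1: 6 trees catch fire, 2 burn out
  TTTTTF
  T.TTF.
  TTTTTF
  TTTTTT
  TF..TT
  F.FTTT
Step 2: 7 trees catch fire, 6 burn out
  TTTTF.
  T.TF..
  TTTTF.
  TFTTTF
  F...TT
  ...FTT
Step 3: 9 trees catch fire, 7 burn out
  TTTF..
  T.F...
  TFTF..
  F.FTF.
  ....TF
  ....FT
Step 4: 6 trees catch fire, 9 burn out
  TTF...
  T.....
  F.F...
  ...F..
  ....F.
  .....F

TTF...
T.....
F.F...
...F..
....F.
.....F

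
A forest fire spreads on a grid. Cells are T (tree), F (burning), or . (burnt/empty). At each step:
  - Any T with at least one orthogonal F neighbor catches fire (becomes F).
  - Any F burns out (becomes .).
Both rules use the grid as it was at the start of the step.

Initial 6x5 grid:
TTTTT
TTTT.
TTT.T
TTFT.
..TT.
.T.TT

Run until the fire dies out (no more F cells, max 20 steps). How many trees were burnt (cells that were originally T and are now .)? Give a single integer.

Step 1: +4 fires, +1 burnt (F count now 4)
Step 2: +4 fires, +4 burnt (F count now 4)
Step 3: +5 fires, +4 burnt (F count now 5)
Step 4: +4 fires, +5 burnt (F count now 4)
Step 5: +2 fires, +4 burnt (F count now 2)
Step 6: +0 fires, +2 burnt (F count now 0)
Fire out after step 6
Initially T: 21, now '.': 28
Total burnt (originally-T cells now '.'): 19

Answer: 19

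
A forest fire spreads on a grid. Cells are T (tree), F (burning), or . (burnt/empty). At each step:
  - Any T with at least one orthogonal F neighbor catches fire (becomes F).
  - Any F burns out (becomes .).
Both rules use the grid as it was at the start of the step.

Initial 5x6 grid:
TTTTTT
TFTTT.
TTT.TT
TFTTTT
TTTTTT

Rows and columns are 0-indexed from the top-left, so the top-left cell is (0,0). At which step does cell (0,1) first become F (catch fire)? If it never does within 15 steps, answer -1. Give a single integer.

Step 1: cell (0,1)='F' (+7 fires, +2 burnt)
  -> target ignites at step 1
Step 2: cell (0,1)='.' (+8 fires, +7 burnt)
Step 3: cell (0,1)='.' (+4 fires, +8 burnt)
Step 4: cell (0,1)='.' (+4 fires, +4 burnt)
Step 5: cell (0,1)='.' (+3 fires, +4 burnt)
Step 6: cell (0,1)='.' (+0 fires, +3 burnt)
  fire out at step 6

1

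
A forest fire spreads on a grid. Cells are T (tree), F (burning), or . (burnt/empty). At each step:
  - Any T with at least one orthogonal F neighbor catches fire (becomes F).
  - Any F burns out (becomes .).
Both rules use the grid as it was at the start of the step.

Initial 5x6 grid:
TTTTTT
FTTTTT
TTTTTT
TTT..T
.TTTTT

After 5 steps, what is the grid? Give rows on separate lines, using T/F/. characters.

Step 1: 3 trees catch fire, 1 burn out
  FTTTTT
  .FTTTT
  FTTTTT
  TTT..T
  .TTTTT
Step 2: 4 trees catch fire, 3 burn out
  .FTTTT
  ..FTTT
  .FTTTT
  FTT..T
  .TTTTT
Step 3: 4 trees catch fire, 4 burn out
  ..FTTT
  ...FTT
  ..FTTT
  .FT..T
  .TTTTT
Step 4: 5 trees catch fire, 4 burn out
  ...FTT
  ....FT
  ...FTT
  ..F..T
  .FTTTT
Step 5: 4 trees catch fire, 5 burn out
  ....FT
  .....F
  ....FT
  .....T
  ..FTTT

....FT
.....F
....FT
.....T
..FTTT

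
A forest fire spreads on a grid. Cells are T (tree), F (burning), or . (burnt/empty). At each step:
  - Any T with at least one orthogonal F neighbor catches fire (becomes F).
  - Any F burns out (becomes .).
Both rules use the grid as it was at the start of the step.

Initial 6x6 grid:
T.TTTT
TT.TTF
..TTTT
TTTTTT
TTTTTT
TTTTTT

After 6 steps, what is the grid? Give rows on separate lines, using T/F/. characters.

Step 1: 3 trees catch fire, 1 burn out
  T.TTTF
  TT.TF.
  ..TTTF
  TTTTTT
  TTTTTT
  TTTTTT
Step 2: 4 trees catch fire, 3 burn out
  T.TTF.
  TT.F..
  ..TTF.
  TTTTTF
  TTTTTT
  TTTTTT
Step 3: 4 trees catch fire, 4 burn out
  T.TF..
  TT....
  ..TF..
  TTTTF.
  TTTTTF
  TTTTTT
Step 4: 5 trees catch fire, 4 burn out
  T.F...
  TT....
  ..F...
  TTTF..
  TTTTF.
  TTTTTF
Step 5: 3 trees catch fire, 5 burn out
  T.....
  TT....
  ......
  TTF...
  TTTF..
  TTTTF.
Step 6: 3 trees catch fire, 3 burn out
  T.....
  TT....
  ......
  TF....
  TTF...
  TTTF..

T.....
TT....
......
TF....
TTF...
TTTF..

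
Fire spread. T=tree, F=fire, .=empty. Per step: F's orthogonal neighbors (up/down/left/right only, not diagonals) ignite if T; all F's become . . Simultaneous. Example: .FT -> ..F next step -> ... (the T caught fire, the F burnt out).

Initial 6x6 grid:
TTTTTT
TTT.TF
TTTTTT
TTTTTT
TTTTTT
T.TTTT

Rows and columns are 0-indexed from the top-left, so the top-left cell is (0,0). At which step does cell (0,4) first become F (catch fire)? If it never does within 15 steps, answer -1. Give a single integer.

Step 1: cell (0,4)='T' (+3 fires, +1 burnt)
Step 2: cell (0,4)='F' (+3 fires, +3 burnt)
  -> target ignites at step 2
Step 3: cell (0,4)='.' (+4 fires, +3 burnt)
Step 4: cell (0,4)='.' (+5 fires, +4 burnt)
Step 5: cell (0,4)='.' (+6 fires, +5 burnt)
Step 6: cell (0,4)='.' (+6 fires, +6 burnt)
Step 7: cell (0,4)='.' (+4 fires, +6 burnt)
Step 8: cell (0,4)='.' (+1 fires, +4 burnt)
Step 9: cell (0,4)='.' (+1 fires, +1 burnt)
Step 10: cell (0,4)='.' (+0 fires, +1 burnt)
  fire out at step 10

2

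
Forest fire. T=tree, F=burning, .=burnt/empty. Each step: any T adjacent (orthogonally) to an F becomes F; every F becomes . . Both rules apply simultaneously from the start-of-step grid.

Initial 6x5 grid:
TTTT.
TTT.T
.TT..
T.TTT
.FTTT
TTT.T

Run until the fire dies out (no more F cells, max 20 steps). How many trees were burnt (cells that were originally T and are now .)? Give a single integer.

Step 1: +2 fires, +1 burnt (F count now 2)
Step 2: +4 fires, +2 burnt (F count now 4)
Step 3: +3 fires, +4 burnt (F count now 3)
Step 4: +4 fires, +3 burnt (F count now 4)
Step 5: +2 fires, +4 burnt (F count now 2)
Step 6: +3 fires, +2 burnt (F count now 3)
Step 7: +1 fires, +3 burnt (F count now 1)
Step 8: +0 fires, +1 burnt (F count now 0)
Fire out after step 8
Initially T: 21, now '.': 28
Total burnt (originally-T cells now '.'): 19

Answer: 19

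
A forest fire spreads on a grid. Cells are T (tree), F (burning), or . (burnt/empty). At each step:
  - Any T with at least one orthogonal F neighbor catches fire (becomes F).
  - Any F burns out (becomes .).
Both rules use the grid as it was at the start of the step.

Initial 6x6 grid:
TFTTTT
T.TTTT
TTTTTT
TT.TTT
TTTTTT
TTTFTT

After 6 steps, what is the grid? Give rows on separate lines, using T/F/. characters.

Step 1: 5 trees catch fire, 2 burn out
  F.FTTT
  T.TTTT
  TTTTTT
  TT.TTT
  TTTFTT
  TTF.FT
Step 2: 8 trees catch fire, 5 burn out
  ...FTT
  F.FTTT
  TTTTTT
  TT.FTT
  TTF.FT
  TF...F
Step 3: 9 trees catch fire, 8 burn out
  ....FT
  ...FTT
  FTFFTT
  TT..FT
  TF...F
  F.....
Step 4: 8 trees catch fire, 9 burn out
  .....F
  ....FT
  .F..FT
  FF...F
  F.....
  ......
Step 5: 2 trees catch fire, 8 burn out
  ......
  .....F
  .....F
  ......
  ......
  ......
Step 6: 0 trees catch fire, 2 burn out
  ......
  ......
  ......
  ......
  ......
  ......

......
......
......
......
......
......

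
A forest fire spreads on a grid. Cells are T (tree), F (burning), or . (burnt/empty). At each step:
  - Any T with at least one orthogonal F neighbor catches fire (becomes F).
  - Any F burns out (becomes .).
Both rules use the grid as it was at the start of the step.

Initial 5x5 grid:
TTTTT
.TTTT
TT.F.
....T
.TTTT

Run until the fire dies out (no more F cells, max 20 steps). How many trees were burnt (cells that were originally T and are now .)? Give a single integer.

Answer: 11

Derivation:
Step 1: +1 fires, +1 burnt (F count now 1)
Step 2: +3 fires, +1 burnt (F count now 3)
Step 3: +3 fires, +3 burnt (F count now 3)
Step 4: +2 fires, +3 burnt (F count now 2)
Step 5: +2 fires, +2 burnt (F count now 2)
Step 6: +0 fires, +2 burnt (F count now 0)
Fire out after step 6
Initially T: 16, now '.': 20
Total burnt (originally-T cells now '.'): 11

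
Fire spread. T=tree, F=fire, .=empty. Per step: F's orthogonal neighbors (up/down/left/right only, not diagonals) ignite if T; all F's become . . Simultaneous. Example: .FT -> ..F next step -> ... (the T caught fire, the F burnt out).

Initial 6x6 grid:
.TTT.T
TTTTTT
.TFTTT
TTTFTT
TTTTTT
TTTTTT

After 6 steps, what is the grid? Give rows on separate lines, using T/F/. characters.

Step 1: 6 trees catch fire, 2 burn out
  .TTT.T
  TTFTTT
  .F.FTT
  TTF.FT
  TTTFTT
  TTTTTT
Step 2: 9 trees catch fire, 6 burn out
  .TFT.T
  TF.FTT
  ....FT
  TF...F
  TTF.FT
  TTTFTT
Step 3: 10 trees catch fire, 9 burn out
  .F.F.T
  F...FT
  .....F
  F.....
  TF...F
  TTF.FT
Step 4: 4 trees catch fire, 10 burn out
  .....T
  .....F
  ......
  ......
  F.....
  TF...F
Step 5: 2 trees catch fire, 4 burn out
  .....F
  ......
  ......
  ......
  ......
  F.....
Step 6: 0 trees catch fire, 2 burn out
  ......
  ......
  ......
  ......
  ......
  ......

......
......
......
......
......
......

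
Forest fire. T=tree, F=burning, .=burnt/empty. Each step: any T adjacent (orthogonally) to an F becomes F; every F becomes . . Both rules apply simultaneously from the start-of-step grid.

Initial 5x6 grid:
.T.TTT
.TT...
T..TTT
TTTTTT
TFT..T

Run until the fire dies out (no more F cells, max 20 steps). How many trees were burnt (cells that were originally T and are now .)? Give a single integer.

Step 1: +3 fires, +1 burnt (F count now 3)
Step 2: +2 fires, +3 burnt (F count now 2)
Step 3: +2 fires, +2 burnt (F count now 2)
Step 4: +2 fires, +2 burnt (F count now 2)
Step 5: +2 fires, +2 burnt (F count now 2)
Step 6: +2 fires, +2 burnt (F count now 2)
Step 7: +0 fires, +2 burnt (F count now 0)
Fire out after step 7
Initially T: 19, now '.': 24
Total burnt (originally-T cells now '.'): 13

Answer: 13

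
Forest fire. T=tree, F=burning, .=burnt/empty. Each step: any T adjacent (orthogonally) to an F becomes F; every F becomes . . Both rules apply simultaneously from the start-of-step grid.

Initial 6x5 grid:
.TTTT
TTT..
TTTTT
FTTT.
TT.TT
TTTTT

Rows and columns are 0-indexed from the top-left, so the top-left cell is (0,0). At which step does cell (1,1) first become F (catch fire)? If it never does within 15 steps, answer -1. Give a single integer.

Step 1: cell (1,1)='T' (+3 fires, +1 burnt)
Step 2: cell (1,1)='T' (+5 fires, +3 burnt)
Step 3: cell (1,1)='F' (+4 fires, +5 burnt)
  -> target ignites at step 3
Step 4: cell (1,1)='.' (+5 fires, +4 burnt)
Step 5: cell (1,1)='.' (+4 fires, +5 burnt)
Step 6: cell (1,1)='.' (+2 fires, +4 burnt)
Step 7: cell (1,1)='.' (+1 fires, +2 burnt)
Step 8: cell (1,1)='.' (+0 fires, +1 burnt)
  fire out at step 8

3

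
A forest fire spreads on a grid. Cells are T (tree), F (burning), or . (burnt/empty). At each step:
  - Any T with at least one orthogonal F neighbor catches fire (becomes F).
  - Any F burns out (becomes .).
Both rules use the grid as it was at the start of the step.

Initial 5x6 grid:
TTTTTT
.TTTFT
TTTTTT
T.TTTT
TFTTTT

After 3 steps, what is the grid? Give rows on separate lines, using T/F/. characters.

Step 1: 6 trees catch fire, 2 burn out
  TTTTFT
  .TTF.F
  TTTTFT
  T.TTTT
  F.FTTT
Step 2: 9 trees catch fire, 6 burn out
  TTTF.F
  .TF...
  TTTF.F
  F.FTFT
  ...FTT
Step 3: 7 trees catch fire, 9 burn out
  TTF...
  .F....
  FTF...
  ...F.F
  ....FT

TTF...
.F....
FTF...
...F.F
....FT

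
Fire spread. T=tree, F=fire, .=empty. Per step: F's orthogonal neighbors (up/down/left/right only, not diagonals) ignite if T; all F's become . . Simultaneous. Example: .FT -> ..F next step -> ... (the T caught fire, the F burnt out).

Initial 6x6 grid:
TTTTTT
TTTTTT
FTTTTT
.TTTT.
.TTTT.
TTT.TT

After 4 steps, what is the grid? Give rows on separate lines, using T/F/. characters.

Step 1: 2 trees catch fire, 1 burn out
  TTTTTT
  FTTTTT
  .FTTTT
  .TTTT.
  .TTTT.
  TTT.TT
Step 2: 4 trees catch fire, 2 burn out
  FTTTTT
  .FTTTT
  ..FTTT
  .FTTT.
  .TTTT.
  TTT.TT
Step 3: 5 trees catch fire, 4 burn out
  .FTTTT
  ..FTTT
  ...FTT
  ..FTT.
  .FTTT.
  TTT.TT
Step 4: 6 trees catch fire, 5 burn out
  ..FTTT
  ...FTT
  ....FT
  ...FT.
  ..FTT.
  TFT.TT

..FTTT
...FTT
....FT
...FT.
..FTT.
TFT.TT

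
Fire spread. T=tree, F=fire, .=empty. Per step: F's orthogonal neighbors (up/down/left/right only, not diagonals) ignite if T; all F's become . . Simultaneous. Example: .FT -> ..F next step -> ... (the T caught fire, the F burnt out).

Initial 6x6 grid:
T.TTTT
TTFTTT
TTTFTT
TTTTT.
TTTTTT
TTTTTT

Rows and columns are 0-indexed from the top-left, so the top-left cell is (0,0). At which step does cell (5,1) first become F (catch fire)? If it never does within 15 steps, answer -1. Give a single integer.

Step 1: cell (5,1)='T' (+6 fires, +2 burnt)
Step 2: cell (5,1)='T' (+8 fires, +6 burnt)
Step 3: cell (5,1)='T' (+8 fires, +8 burnt)
Step 4: cell (5,1)='T' (+6 fires, +8 burnt)
Step 5: cell (5,1)='F' (+3 fires, +6 burnt)
  -> target ignites at step 5
Step 6: cell (5,1)='.' (+1 fires, +3 burnt)
Step 7: cell (5,1)='.' (+0 fires, +1 burnt)
  fire out at step 7

5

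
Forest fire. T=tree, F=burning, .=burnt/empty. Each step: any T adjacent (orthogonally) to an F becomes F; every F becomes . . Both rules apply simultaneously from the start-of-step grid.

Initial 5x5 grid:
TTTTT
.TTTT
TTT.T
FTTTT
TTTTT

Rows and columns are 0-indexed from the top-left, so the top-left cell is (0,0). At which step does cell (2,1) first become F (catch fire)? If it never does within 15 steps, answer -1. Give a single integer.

Step 1: cell (2,1)='T' (+3 fires, +1 burnt)
Step 2: cell (2,1)='F' (+3 fires, +3 burnt)
  -> target ignites at step 2
Step 3: cell (2,1)='.' (+4 fires, +3 burnt)
Step 4: cell (2,1)='.' (+4 fires, +4 burnt)
Step 5: cell (2,1)='.' (+5 fires, +4 burnt)
Step 6: cell (2,1)='.' (+2 fires, +5 burnt)
Step 7: cell (2,1)='.' (+1 fires, +2 burnt)
Step 8: cell (2,1)='.' (+0 fires, +1 burnt)
  fire out at step 8

2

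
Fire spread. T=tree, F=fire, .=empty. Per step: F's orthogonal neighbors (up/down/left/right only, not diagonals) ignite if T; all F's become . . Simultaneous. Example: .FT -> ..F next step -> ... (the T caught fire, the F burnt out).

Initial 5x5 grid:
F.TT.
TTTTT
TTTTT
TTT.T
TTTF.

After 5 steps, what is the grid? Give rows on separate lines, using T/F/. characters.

Step 1: 2 trees catch fire, 2 burn out
  ..TT.
  FTTTT
  TTTTT
  TTT.T
  TTF..
Step 2: 4 trees catch fire, 2 burn out
  ..TT.
  .FTTT
  FTTTT
  TTF.T
  TF...
Step 3: 6 trees catch fire, 4 burn out
  ..TT.
  ..FTT
  .FFTT
  FF..T
  F....
Step 4: 3 trees catch fire, 6 burn out
  ..FT.
  ...FT
  ...FT
  ....T
  .....
Step 5: 3 trees catch fire, 3 burn out
  ...F.
  ....F
  ....F
  ....T
  .....

...F.
....F
....F
....T
.....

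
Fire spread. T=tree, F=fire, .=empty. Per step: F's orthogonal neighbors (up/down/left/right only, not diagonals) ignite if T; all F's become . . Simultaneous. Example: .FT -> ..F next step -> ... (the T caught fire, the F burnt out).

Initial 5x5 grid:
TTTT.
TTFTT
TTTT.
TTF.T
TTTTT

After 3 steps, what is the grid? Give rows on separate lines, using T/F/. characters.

Step 1: 6 trees catch fire, 2 burn out
  TTFT.
  TF.FT
  TTFT.
  TF..T
  TTFTT
Step 2: 9 trees catch fire, 6 burn out
  TF.F.
  F...F
  TF.F.
  F...T
  TF.FT
Step 3: 4 trees catch fire, 9 burn out
  F....
  .....
  F....
  ....T
  F...F

F....
.....
F....
....T
F...F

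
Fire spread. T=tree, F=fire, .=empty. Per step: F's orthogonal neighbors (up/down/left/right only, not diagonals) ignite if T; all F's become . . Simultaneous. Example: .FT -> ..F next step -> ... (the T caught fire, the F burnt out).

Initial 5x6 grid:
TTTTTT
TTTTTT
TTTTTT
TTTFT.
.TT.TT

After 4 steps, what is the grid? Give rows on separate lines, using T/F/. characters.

Step 1: 3 trees catch fire, 1 burn out
  TTTTTT
  TTTTTT
  TTTFTT
  TTF.F.
  .TT.TT
Step 2: 6 trees catch fire, 3 burn out
  TTTTTT
  TTTFTT
  TTF.FT
  TF....
  .TF.FT
Step 3: 8 trees catch fire, 6 burn out
  TTTFTT
  TTF.FT
  TF...F
  F.....
  .F...F
Step 4: 5 trees catch fire, 8 burn out
  TTF.FT
  TF...F
  F.....
  ......
  ......

TTF.FT
TF...F
F.....
......
......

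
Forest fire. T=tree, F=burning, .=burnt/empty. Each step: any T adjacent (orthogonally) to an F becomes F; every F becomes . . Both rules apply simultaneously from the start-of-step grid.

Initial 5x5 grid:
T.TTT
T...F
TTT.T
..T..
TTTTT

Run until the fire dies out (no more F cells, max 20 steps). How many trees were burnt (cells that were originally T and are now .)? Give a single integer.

Answer: 4

Derivation:
Step 1: +2 fires, +1 burnt (F count now 2)
Step 2: +1 fires, +2 burnt (F count now 1)
Step 3: +1 fires, +1 burnt (F count now 1)
Step 4: +0 fires, +1 burnt (F count now 0)
Fire out after step 4
Initially T: 15, now '.': 14
Total burnt (originally-T cells now '.'): 4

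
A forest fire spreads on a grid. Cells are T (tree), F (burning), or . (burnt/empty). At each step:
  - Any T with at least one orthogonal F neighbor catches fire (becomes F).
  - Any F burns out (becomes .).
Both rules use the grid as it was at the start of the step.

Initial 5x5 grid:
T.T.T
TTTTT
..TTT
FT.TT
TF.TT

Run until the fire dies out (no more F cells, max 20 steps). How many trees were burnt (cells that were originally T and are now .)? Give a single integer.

Step 1: +2 fires, +2 burnt (F count now 2)
Step 2: +0 fires, +2 burnt (F count now 0)
Fire out after step 2
Initially T: 17, now '.': 10
Total burnt (originally-T cells now '.'): 2

Answer: 2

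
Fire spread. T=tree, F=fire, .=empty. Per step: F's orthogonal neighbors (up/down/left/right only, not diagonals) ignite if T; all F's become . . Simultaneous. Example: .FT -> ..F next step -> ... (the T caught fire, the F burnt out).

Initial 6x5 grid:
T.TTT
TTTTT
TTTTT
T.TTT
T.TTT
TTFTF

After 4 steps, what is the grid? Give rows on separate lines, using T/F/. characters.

Step 1: 4 trees catch fire, 2 burn out
  T.TTT
  TTTTT
  TTTTT
  T.TTT
  T.FTF
  TF.F.
Step 2: 4 trees catch fire, 4 burn out
  T.TTT
  TTTTT
  TTTTT
  T.FTF
  T..F.
  F....
Step 3: 4 trees catch fire, 4 burn out
  T.TTT
  TTTTT
  TTFTF
  T..F.
  F....
  .....
Step 4: 5 trees catch fire, 4 burn out
  T.TTT
  TTFTF
  TF.F.
  F....
  .....
  .....

T.TTT
TTFTF
TF.F.
F....
.....
.....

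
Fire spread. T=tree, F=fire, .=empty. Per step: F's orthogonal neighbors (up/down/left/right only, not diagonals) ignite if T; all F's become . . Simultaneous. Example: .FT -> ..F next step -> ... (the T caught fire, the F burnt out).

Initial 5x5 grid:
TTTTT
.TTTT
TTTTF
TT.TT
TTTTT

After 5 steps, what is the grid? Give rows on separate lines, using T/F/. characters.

Step 1: 3 trees catch fire, 1 burn out
  TTTTT
  .TTTF
  TTTF.
  TT.TF
  TTTTT
Step 2: 5 trees catch fire, 3 burn out
  TTTTF
  .TTF.
  TTF..
  TT.F.
  TTTTF
Step 3: 4 trees catch fire, 5 burn out
  TTTF.
  .TF..
  TF...
  TT...
  TTTF.
Step 4: 5 trees catch fire, 4 burn out
  TTF..
  .F...
  F....
  TF...
  TTF..
Step 5: 3 trees catch fire, 5 burn out
  TF...
  .....
  .....
  F....
  TF...

TF...
.....
.....
F....
TF...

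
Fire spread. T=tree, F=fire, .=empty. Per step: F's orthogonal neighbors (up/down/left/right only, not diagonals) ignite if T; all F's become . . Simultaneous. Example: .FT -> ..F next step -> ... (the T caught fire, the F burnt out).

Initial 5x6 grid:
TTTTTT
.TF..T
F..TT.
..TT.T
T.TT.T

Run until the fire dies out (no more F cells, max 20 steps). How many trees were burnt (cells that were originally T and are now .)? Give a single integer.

Answer: 8

Derivation:
Step 1: +2 fires, +2 burnt (F count now 2)
Step 2: +2 fires, +2 burnt (F count now 2)
Step 3: +2 fires, +2 burnt (F count now 2)
Step 4: +1 fires, +2 burnt (F count now 1)
Step 5: +1 fires, +1 burnt (F count now 1)
Step 6: +0 fires, +1 burnt (F count now 0)
Fire out after step 6
Initially T: 17, now '.': 21
Total burnt (originally-T cells now '.'): 8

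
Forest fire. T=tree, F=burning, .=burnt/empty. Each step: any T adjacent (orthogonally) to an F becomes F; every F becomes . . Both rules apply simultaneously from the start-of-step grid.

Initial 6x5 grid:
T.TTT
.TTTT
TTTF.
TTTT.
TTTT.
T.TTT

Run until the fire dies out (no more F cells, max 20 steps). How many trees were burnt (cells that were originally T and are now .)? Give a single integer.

Step 1: +3 fires, +1 burnt (F count now 3)
Step 2: +6 fires, +3 burnt (F count now 6)
Step 3: +7 fires, +6 burnt (F count now 7)
Step 4: +4 fires, +7 burnt (F count now 4)
Step 5: +1 fires, +4 burnt (F count now 1)
Step 6: +1 fires, +1 burnt (F count now 1)
Step 7: +0 fires, +1 burnt (F count now 0)
Fire out after step 7
Initially T: 23, now '.': 29
Total burnt (originally-T cells now '.'): 22

Answer: 22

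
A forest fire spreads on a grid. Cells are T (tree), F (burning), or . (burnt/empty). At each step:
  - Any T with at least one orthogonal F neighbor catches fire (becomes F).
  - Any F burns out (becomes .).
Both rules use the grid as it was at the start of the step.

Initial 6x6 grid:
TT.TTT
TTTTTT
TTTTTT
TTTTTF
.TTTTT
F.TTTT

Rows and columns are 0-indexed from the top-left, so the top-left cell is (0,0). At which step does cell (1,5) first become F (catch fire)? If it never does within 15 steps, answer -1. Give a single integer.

Step 1: cell (1,5)='T' (+3 fires, +2 burnt)
Step 2: cell (1,5)='F' (+5 fires, +3 burnt)
  -> target ignites at step 2
Step 3: cell (1,5)='.' (+6 fires, +5 burnt)
Step 4: cell (1,5)='.' (+6 fires, +6 burnt)
Step 5: cell (1,5)='.' (+6 fires, +6 burnt)
Step 6: cell (1,5)='.' (+2 fires, +6 burnt)
Step 7: cell (1,5)='.' (+2 fires, +2 burnt)
Step 8: cell (1,5)='.' (+1 fires, +2 burnt)
Step 9: cell (1,5)='.' (+0 fires, +1 burnt)
  fire out at step 9

2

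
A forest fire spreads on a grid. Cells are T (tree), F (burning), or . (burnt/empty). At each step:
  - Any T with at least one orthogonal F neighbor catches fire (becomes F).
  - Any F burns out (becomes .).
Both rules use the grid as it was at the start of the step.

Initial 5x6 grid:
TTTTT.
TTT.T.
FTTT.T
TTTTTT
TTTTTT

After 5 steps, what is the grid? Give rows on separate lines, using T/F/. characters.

Step 1: 3 trees catch fire, 1 burn out
  TTTTT.
  FTT.T.
  .FTT.T
  FTTTTT
  TTTTTT
Step 2: 5 trees catch fire, 3 burn out
  FTTTT.
  .FT.T.
  ..FT.T
  .FTTTT
  FTTTTT
Step 3: 5 trees catch fire, 5 burn out
  .FTTT.
  ..F.T.
  ...F.T
  ..FTTT
  .FTTTT
Step 4: 3 trees catch fire, 5 burn out
  ..FTT.
  ....T.
  .....T
  ...FTT
  ..FTTT
Step 5: 3 trees catch fire, 3 burn out
  ...FT.
  ....T.
  .....T
  ....FT
  ...FTT

...FT.
....T.
.....T
....FT
...FTT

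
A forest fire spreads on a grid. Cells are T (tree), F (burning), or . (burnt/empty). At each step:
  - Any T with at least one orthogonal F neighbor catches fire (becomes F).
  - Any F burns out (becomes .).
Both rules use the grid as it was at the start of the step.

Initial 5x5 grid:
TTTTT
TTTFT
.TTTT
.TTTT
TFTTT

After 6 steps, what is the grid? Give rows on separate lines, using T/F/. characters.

Step 1: 7 trees catch fire, 2 burn out
  TTTFT
  TTF.F
  .TTFT
  .FTTT
  F.FTT
Step 2: 9 trees catch fire, 7 burn out
  TTF.F
  TF...
  .FF.F
  ..FFT
  ...FT
Step 3: 4 trees catch fire, 9 burn out
  TF...
  F....
  .....
  ....F
  ....F
Step 4: 1 trees catch fire, 4 burn out
  F....
  .....
  .....
  .....
  .....
Step 5: 0 trees catch fire, 1 burn out
  .....
  .....
  .....
  .....
  .....
Step 6: 0 trees catch fire, 0 burn out
  .....
  .....
  .....
  .....
  .....

.....
.....
.....
.....
.....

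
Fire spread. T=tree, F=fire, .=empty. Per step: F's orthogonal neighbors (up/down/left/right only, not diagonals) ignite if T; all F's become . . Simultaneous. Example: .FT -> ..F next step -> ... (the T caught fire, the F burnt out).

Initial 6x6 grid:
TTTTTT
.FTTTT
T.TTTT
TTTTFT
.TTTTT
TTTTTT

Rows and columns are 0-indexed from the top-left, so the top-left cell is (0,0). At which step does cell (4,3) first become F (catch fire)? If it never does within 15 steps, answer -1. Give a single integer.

Step 1: cell (4,3)='T' (+6 fires, +2 burnt)
Step 2: cell (4,3)='F' (+11 fires, +6 burnt)
  -> target ignites at step 2
Step 3: cell (4,3)='.' (+7 fires, +11 burnt)
Step 4: cell (4,3)='.' (+4 fires, +7 burnt)
Step 5: cell (4,3)='.' (+2 fires, +4 burnt)
Step 6: cell (4,3)='.' (+1 fires, +2 burnt)
Step 7: cell (4,3)='.' (+0 fires, +1 burnt)
  fire out at step 7

2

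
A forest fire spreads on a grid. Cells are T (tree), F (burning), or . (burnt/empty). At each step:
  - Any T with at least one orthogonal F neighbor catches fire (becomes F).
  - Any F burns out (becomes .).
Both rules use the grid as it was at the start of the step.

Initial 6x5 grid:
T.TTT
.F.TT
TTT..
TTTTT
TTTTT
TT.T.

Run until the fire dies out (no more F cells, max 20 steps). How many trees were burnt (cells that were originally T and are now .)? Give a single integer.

Step 1: +1 fires, +1 burnt (F count now 1)
Step 2: +3 fires, +1 burnt (F count now 3)
Step 3: +3 fires, +3 burnt (F count now 3)
Step 4: +4 fires, +3 burnt (F count now 4)
Step 5: +3 fires, +4 burnt (F count now 3)
Step 6: +2 fires, +3 burnt (F count now 2)
Step 7: +0 fires, +2 burnt (F count now 0)
Fire out after step 7
Initially T: 22, now '.': 24
Total burnt (originally-T cells now '.'): 16

Answer: 16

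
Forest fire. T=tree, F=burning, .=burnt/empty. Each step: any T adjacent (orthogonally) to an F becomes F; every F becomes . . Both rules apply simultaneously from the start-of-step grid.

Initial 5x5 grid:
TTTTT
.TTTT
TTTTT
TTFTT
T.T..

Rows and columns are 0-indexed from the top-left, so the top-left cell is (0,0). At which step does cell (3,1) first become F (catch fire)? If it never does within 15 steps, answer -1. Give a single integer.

Step 1: cell (3,1)='F' (+4 fires, +1 burnt)
  -> target ignites at step 1
Step 2: cell (3,1)='.' (+5 fires, +4 burnt)
Step 3: cell (3,1)='.' (+6 fires, +5 burnt)
Step 4: cell (3,1)='.' (+3 fires, +6 burnt)
Step 5: cell (3,1)='.' (+2 fires, +3 burnt)
Step 6: cell (3,1)='.' (+0 fires, +2 burnt)
  fire out at step 6

1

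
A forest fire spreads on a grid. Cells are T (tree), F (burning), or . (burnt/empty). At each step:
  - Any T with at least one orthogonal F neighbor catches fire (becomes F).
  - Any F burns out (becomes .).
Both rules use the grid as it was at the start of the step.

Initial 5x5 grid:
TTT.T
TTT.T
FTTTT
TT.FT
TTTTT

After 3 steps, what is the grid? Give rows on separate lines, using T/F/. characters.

Step 1: 6 trees catch fire, 2 burn out
  TTT.T
  FTT.T
  .FTFT
  FT..F
  TTTFT
Step 2: 8 trees catch fire, 6 burn out
  FTT.T
  .FT.T
  ..F.F
  .F...
  FTF.F
Step 3: 4 trees catch fire, 8 burn out
  .FT.T
  ..F.F
  .....
  .....
  .F...

.FT.T
..F.F
.....
.....
.F...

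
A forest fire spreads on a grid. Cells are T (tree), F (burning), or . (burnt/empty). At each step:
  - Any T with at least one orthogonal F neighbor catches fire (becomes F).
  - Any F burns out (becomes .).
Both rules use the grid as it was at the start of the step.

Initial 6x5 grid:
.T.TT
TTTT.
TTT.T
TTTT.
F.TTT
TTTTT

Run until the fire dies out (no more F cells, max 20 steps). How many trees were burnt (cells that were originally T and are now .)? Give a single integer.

Answer: 22

Derivation:
Step 1: +2 fires, +1 burnt (F count now 2)
Step 2: +3 fires, +2 burnt (F count now 3)
Step 3: +4 fires, +3 burnt (F count now 4)
Step 4: +5 fires, +4 burnt (F count now 5)
Step 5: +4 fires, +5 burnt (F count now 4)
Step 6: +2 fires, +4 burnt (F count now 2)
Step 7: +1 fires, +2 burnt (F count now 1)
Step 8: +1 fires, +1 burnt (F count now 1)
Step 9: +0 fires, +1 burnt (F count now 0)
Fire out after step 9
Initially T: 23, now '.': 29
Total burnt (originally-T cells now '.'): 22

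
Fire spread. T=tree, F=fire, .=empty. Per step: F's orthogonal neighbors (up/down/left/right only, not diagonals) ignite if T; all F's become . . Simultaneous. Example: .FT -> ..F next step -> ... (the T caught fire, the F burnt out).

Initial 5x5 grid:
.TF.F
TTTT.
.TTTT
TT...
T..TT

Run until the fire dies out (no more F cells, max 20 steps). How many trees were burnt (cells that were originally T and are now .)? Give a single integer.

Answer: 12

Derivation:
Step 1: +2 fires, +2 burnt (F count now 2)
Step 2: +3 fires, +2 burnt (F count now 3)
Step 3: +3 fires, +3 burnt (F count now 3)
Step 4: +2 fires, +3 burnt (F count now 2)
Step 5: +1 fires, +2 burnt (F count now 1)
Step 6: +1 fires, +1 burnt (F count now 1)
Step 7: +0 fires, +1 burnt (F count now 0)
Fire out after step 7
Initially T: 14, now '.': 23
Total burnt (originally-T cells now '.'): 12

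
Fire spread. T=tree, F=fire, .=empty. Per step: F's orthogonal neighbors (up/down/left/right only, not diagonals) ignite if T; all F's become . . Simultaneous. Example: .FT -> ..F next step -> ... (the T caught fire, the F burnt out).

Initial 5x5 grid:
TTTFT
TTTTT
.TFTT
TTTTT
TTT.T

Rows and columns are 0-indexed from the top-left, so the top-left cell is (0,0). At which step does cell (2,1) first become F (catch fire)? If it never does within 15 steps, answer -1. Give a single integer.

Step 1: cell (2,1)='F' (+7 fires, +2 burnt)
  -> target ignites at step 1
Step 2: cell (2,1)='.' (+7 fires, +7 burnt)
Step 3: cell (2,1)='.' (+5 fires, +7 burnt)
Step 4: cell (2,1)='.' (+2 fires, +5 burnt)
Step 5: cell (2,1)='.' (+0 fires, +2 burnt)
  fire out at step 5

1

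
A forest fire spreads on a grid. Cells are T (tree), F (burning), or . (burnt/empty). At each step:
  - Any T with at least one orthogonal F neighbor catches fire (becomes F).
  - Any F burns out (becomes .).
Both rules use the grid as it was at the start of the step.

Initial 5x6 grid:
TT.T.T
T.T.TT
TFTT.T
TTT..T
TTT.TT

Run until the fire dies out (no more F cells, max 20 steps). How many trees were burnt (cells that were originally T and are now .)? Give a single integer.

Answer: 13

Derivation:
Step 1: +3 fires, +1 burnt (F count now 3)
Step 2: +6 fires, +3 burnt (F count now 6)
Step 3: +3 fires, +6 burnt (F count now 3)
Step 4: +1 fires, +3 burnt (F count now 1)
Step 5: +0 fires, +1 burnt (F count now 0)
Fire out after step 5
Initially T: 21, now '.': 22
Total burnt (originally-T cells now '.'): 13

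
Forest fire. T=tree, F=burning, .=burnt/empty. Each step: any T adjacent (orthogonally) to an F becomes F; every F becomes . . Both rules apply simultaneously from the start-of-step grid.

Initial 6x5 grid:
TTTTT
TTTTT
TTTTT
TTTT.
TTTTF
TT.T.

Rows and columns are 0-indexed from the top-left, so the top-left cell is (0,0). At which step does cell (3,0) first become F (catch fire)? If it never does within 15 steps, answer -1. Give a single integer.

Step 1: cell (3,0)='T' (+1 fires, +1 burnt)
Step 2: cell (3,0)='T' (+3 fires, +1 burnt)
Step 3: cell (3,0)='T' (+3 fires, +3 burnt)
Step 4: cell (3,0)='T' (+6 fires, +3 burnt)
Step 5: cell (3,0)='F' (+6 fires, +6 burnt)
  -> target ignites at step 5
Step 6: cell (3,0)='.' (+4 fires, +6 burnt)
Step 7: cell (3,0)='.' (+2 fires, +4 burnt)
Step 8: cell (3,0)='.' (+1 fires, +2 burnt)
Step 9: cell (3,0)='.' (+0 fires, +1 burnt)
  fire out at step 9

5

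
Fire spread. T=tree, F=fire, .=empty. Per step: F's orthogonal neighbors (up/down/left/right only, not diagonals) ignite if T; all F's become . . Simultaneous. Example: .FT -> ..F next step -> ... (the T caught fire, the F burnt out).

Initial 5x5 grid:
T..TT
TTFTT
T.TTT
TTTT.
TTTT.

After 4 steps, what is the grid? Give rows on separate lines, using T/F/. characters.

Step 1: 3 trees catch fire, 1 burn out
  T..TT
  TF.FT
  T.FTT
  TTTT.
  TTTT.
Step 2: 5 trees catch fire, 3 burn out
  T..FT
  F...F
  T..FT
  TTFT.
  TTTT.
Step 3: 7 trees catch fire, 5 burn out
  F...F
  .....
  F...F
  TF.F.
  TTFT.
Step 4: 3 trees catch fire, 7 burn out
  .....
  .....
  .....
  F....
  TF.F.

.....
.....
.....
F....
TF.F.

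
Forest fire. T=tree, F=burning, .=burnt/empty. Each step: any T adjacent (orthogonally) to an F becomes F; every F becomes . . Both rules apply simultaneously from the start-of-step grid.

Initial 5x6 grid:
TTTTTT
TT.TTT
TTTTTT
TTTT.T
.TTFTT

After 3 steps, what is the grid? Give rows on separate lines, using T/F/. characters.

Step 1: 3 trees catch fire, 1 burn out
  TTTTTT
  TT.TTT
  TTTTTT
  TTTF.T
  .TF.FT
Step 2: 4 trees catch fire, 3 burn out
  TTTTTT
  TT.TTT
  TTTFTT
  TTF..T
  .F...F
Step 3: 5 trees catch fire, 4 burn out
  TTTTTT
  TT.FTT
  TTF.FT
  TF...F
  ......

TTTTTT
TT.FTT
TTF.FT
TF...F
......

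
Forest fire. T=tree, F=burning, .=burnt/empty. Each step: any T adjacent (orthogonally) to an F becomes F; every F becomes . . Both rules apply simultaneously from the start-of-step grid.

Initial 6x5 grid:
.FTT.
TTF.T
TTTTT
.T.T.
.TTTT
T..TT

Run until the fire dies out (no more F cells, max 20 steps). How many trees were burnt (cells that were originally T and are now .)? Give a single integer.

Answer: 18

Derivation:
Step 1: +3 fires, +2 burnt (F count now 3)
Step 2: +4 fires, +3 burnt (F count now 4)
Step 3: +4 fires, +4 burnt (F count now 4)
Step 4: +3 fires, +4 burnt (F count now 3)
Step 5: +3 fires, +3 burnt (F count now 3)
Step 6: +1 fires, +3 burnt (F count now 1)
Step 7: +0 fires, +1 burnt (F count now 0)
Fire out after step 7
Initially T: 19, now '.': 29
Total burnt (originally-T cells now '.'): 18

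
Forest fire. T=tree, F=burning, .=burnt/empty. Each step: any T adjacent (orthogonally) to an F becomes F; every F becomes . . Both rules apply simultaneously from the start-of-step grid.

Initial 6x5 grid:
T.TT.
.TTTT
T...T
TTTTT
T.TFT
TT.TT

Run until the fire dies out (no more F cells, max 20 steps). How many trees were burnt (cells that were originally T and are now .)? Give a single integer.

Step 1: +4 fires, +1 burnt (F count now 4)
Step 2: +3 fires, +4 burnt (F count now 3)
Step 3: +2 fires, +3 burnt (F count now 2)
Step 4: +2 fires, +2 burnt (F count now 2)
Step 5: +3 fires, +2 burnt (F count now 3)
Step 6: +3 fires, +3 burnt (F count now 3)
Step 7: +3 fires, +3 burnt (F count now 3)
Step 8: +0 fires, +3 burnt (F count now 0)
Fire out after step 8
Initially T: 21, now '.': 29
Total burnt (originally-T cells now '.'): 20

Answer: 20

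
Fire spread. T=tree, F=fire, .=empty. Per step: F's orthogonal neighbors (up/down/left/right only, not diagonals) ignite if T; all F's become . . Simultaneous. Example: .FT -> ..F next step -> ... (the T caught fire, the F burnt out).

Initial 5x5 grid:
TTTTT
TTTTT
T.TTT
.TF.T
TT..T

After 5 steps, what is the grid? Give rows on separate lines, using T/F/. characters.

Step 1: 2 trees catch fire, 1 burn out
  TTTTT
  TTTTT
  T.FTT
  .F..T
  TT..T
Step 2: 3 trees catch fire, 2 burn out
  TTTTT
  TTFTT
  T..FT
  ....T
  TF..T
Step 3: 5 trees catch fire, 3 burn out
  TTFTT
  TF.FT
  T...F
  ....T
  F...T
Step 4: 5 trees catch fire, 5 burn out
  TF.FT
  F...F
  T....
  ....F
  ....T
Step 5: 4 trees catch fire, 5 burn out
  F...F
  .....
  F....
  .....
  ....F

F...F
.....
F....
.....
....F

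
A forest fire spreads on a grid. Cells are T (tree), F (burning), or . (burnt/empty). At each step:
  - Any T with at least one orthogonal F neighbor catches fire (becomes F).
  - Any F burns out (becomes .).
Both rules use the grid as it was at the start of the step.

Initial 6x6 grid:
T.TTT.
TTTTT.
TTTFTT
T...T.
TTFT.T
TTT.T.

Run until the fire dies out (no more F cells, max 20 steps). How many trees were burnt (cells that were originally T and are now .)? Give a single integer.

Answer: 22

Derivation:
Step 1: +6 fires, +2 burnt (F count now 6)
Step 2: +8 fires, +6 burnt (F count now 8)
Step 3: +6 fires, +8 burnt (F count now 6)
Step 4: +1 fires, +6 burnt (F count now 1)
Step 5: +1 fires, +1 burnt (F count now 1)
Step 6: +0 fires, +1 burnt (F count now 0)
Fire out after step 6
Initially T: 24, now '.': 34
Total burnt (originally-T cells now '.'): 22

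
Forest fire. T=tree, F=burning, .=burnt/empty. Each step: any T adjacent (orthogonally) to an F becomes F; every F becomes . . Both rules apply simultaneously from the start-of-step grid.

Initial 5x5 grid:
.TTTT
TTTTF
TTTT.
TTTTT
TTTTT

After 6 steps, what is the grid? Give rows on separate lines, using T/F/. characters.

Step 1: 2 trees catch fire, 1 burn out
  .TTTF
  TTTF.
  TTTT.
  TTTTT
  TTTTT
Step 2: 3 trees catch fire, 2 burn out
  .TTF.
  TTF..
  TTTF.
  TTTTT
  TTTTT
Step 3: 4 trees catch fire, 3 burn out
  .TF..
  TF...
  TTF..
  TTTFT
  TTTTT
Step 4: 6 trees catch fire, 4 burn out
  .F...
  F....
  TF...
  TTF.F
  TTTFT
Step 5: 4 trees catch fire, 6 burn out
  .....
  .....
  F....
  TF...
  TTF.F
Step 6: 2 trees catch fire, 4 burn out
  .....
  .....
  .....
  F....
  TF...

.....
.....
.....
F....
TF...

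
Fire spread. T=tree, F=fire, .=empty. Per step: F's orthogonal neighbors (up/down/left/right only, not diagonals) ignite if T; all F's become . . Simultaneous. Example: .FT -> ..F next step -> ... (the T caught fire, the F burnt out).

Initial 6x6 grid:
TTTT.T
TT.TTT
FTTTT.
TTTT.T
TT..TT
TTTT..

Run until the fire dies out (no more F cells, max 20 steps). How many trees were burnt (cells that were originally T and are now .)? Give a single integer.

Answer: 24

Derivation:
Step 1: +3 fires, +1 burnt (F count now 3)
Step 2: +5 fires, +3 burnt (F count now 5)
Step 3: +5 fires, +5 burnt (F count now 5)
Step 4: +5 fires, +5 burnt (F count now 5)
Step 5: +3 fires, +5 burnt (F count now 3)
Step 6: +2 fires, +3 burnt (F count now 2)
Step 7: +1 fires, +2 burnt (F count now 1)
Step 8: +0 fires, +1 burnt (F count now 0)
Fire out after step 8
Initially T: 27, now '.': 33
Total burnt (originally-T cells now '.'): 24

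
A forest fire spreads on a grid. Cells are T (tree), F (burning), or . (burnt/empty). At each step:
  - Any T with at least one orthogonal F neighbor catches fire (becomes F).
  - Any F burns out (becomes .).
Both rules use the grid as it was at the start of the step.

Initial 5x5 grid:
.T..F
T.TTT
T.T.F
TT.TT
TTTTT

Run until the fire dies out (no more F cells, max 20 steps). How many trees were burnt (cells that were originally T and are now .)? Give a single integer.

Step 1: +2 fires, +2 burnt (F count now 2)
Step 2: +3 fires, +2 burnt (F count now 3)
Step 3: +2 fires, +3 burnt (F count now 2)
Step 4: +2 fires, +2 burnt (F count now 2)
Step 5: +1 fires, +2 burnt (F count now 1)
Step 6: +2 fires, +1 burnt (F count now 2)
Step 7: +1 fires, +2 burnt (F count now 1)
Step 8: +1 fires, +1 burnt (F count now 1)
Step 9: +1 fires, +1 burnt (F count now 1)
Step 10: +0 fires, +1 burnt (F count now 0)
Fire out after step 10
Initially T: 16, now '.': 24
Total burnt (originally-T cells now '.'): 15

Answer: 15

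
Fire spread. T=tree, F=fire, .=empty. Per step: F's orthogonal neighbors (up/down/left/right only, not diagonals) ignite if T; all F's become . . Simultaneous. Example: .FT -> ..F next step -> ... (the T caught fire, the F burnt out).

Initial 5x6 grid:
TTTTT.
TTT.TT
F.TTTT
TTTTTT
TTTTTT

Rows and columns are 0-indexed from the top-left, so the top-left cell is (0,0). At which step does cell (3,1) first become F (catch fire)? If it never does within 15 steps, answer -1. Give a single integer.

Step 1: cell (3,1)='T' (+2 fires, +1 burnt)
Step 2: cell (3,1)='F' (+4 fires, +2 burnt)
  -> target ignites at step 2
Step 3: cell (3,1)='.' (+4 fires, +4 burnt)
Step 4: cell (3,1)='.' (+4 fires, +4 burnt)
Step 5: cell (3,1)='.' (+4 fires, +4 burnt)
Step 6: cell (3,1)='.' (+4 fires, +4 burnt)
Step 7: cell (3,1)='.' (+3 fires, +4 burnt)
Step 8: cell (3,1)='.' (+1 fires, +3 burnt)
Step 9: cell (3,1)='.' (+0 fires, +1 burnt)
  fire out at step 9

2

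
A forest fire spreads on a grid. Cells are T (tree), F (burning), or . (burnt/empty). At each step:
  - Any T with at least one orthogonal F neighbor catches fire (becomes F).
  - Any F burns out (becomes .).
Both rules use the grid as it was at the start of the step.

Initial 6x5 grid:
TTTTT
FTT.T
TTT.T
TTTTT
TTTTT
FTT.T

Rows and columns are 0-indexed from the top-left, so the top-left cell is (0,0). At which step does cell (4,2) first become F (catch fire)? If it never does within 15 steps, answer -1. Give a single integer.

Step 1: cell (4,2)='T' (+5 fires, +2 burnt)
Step 2: cell (4,2)='T' (+6 fires, +5 burnt)
Step 3: cell (4,2)='F' (+4 fires, +6 burnt)
  -> target ignites at step 3
Step 4: cell (4,2)='.' (+3 fires, +4 burnt)
Step 5: cell (4,2)='.' (+3 fires, +3 burnt)
Step 6: cell (4,2)='.' (+3 fires, +3 burnt)
Step 7: cell (4,2)='.' (+1 fires, +3 burnt)
Step 8: cell (4,2)='.' (+0 fires, +1 burnt)
  fire out at step 8

3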